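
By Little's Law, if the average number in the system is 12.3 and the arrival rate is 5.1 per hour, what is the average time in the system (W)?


W = L / lambda = 12.3 / 5.1 = 2.4118 hours

2.4118 hours


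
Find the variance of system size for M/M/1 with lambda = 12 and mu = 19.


rho = 12/19; Var(N) = rho/(1-rho)^2 = 4.65

4.65


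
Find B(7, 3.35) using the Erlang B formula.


B(N,A) = (A^N/N!) / sum(A^k/k!, k=0..N) with N=7, A=3.35 = 0.0337

0.0337


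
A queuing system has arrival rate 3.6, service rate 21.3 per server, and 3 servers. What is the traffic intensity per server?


rho = lambda / (c * mu) = 3.6 / (3 * 21.3) = 0.0563

0.0563


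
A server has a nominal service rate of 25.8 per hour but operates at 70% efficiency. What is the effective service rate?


Effective rate = mu * efficiency = 25.8 * 0.7 = 18.06 per hour

18.06 per hour


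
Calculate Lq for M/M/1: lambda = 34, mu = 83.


rho = 34/83; Lq = rho^2/(1-rho) = 0.28

0.28


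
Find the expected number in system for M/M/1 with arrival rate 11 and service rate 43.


rho = 11/43; L = rho/(1-rho) = 0.34

0.34


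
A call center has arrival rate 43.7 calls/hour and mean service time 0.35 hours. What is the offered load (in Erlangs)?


Offered load a = lambda * E[S] = 43.7 * 0.35 = 15.3 Erlangs

15.3 Erlangs


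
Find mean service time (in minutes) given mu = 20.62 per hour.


Mean service time = 60/mu = 60/20.62 = 2.91 minutes

2.91 minutes


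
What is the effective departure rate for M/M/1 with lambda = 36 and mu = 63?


For a stable queue (lambda < mu), throughput = lambda = 36 per hour

36 per hour


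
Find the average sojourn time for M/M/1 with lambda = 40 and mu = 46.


W = 1/(mu - lambda) = 1/(46 - 40) = 0.1667 hours

0.1667 hours


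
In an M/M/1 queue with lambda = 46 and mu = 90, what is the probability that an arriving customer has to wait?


P(wait) = rho = lambda/mu = 46/90 = 0.5111

0.5111


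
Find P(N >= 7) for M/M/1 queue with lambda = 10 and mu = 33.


P(N >= 7) = rho^7 = (10/33)^7 = 0.0002

0.0002


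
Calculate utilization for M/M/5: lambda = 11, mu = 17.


rho = lambda/(c*mu) = 11/(5*17) = 0.1294

0.1294


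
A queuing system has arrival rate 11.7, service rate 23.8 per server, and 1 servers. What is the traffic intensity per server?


rho = lambda / (c * mu) = 11.7 / (1 * 23.8) = 0.4916

0.4916


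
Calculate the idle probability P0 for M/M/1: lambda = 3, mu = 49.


P0 = 1 - rho = 1 - 3/49 = 0.9388

0.9388


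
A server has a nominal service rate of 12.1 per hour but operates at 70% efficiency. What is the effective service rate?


Effective rate = mu * efficiency = 12.1 * 0.7 = 8.47 per hour

8.47 per hour


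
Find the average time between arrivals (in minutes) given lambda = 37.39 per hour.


Mean interarrival time = 60/lambda = 60/37.39 = 1.6 minutes

1.6 minutes


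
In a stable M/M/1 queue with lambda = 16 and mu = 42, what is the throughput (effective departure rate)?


For a stable queue (lambda < mu), throughput = lambda = 16 per hour

16 per hour


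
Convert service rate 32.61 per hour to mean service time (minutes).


Mean service time = 60/mu = 60/32.61 = 1.84 minutes

1.84 minutes


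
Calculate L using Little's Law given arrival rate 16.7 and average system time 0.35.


L = lambda * W = 16.7 * 0.35 = 5.85

5.85


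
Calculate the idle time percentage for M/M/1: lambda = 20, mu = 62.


Idle fraction = (1 - rho) * 100 = (1 - 20/62) * 100 = 67.7%

67.7%


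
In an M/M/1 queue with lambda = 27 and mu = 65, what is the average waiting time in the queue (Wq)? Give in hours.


rho = 27/65; Wq = rho/(mu - lambda) = 0.0109 hours

0.0109 hours


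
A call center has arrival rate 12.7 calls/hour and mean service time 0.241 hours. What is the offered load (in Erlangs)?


Offered load a = lambda * E[S] = 12.7 * 0.241 = 3.06 Erlangs

3.06 Erlangs


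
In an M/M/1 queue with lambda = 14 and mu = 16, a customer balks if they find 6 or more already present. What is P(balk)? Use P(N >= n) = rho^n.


P(N >= 6) = rho^6 = (14/16)^6 = 0.4488

0.4488


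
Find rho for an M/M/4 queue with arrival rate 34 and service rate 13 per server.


rho = lambda/(c*mu) = 34/(4*13) = 0.6538

0.6538


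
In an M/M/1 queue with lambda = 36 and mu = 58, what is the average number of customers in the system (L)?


rho = 36/58; L = rho/(1-rho) = 1.64

1.64


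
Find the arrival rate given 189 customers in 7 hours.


lambda = total arrivals / time = 189 / 7 = 27.0 per hour

27.0 per hour


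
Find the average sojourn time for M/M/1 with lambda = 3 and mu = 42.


W = 1/(mu - lambda) = 1/(42 - 3) = 0.0256 hours

0.0256 hours


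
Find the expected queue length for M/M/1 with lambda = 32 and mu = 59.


rho = 32/59; Lq = rho^2/(1-rho) = 0.64

0.64


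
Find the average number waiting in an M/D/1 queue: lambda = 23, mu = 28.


M/D/1: Lq = rho^2 / (2*(1-rho)) where rho = 23/28; Lq = 1.89

1.89


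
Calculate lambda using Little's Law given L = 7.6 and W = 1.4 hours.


lambda = L / W = 7.6 / 1.4 = 5.43 per hour

5.43 per hour


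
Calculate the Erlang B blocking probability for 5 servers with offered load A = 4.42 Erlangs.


B(N,A) = (A^N/N!) / sum(A^k/k!, k=0..N) with N=5, A=4.42 = 0.2361

0.2361


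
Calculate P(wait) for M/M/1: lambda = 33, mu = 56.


P(wait) = rho = lambda/mu = 33/56 = 0.5893

0.5893


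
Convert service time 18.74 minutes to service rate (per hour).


mu = 60 / avg_service_time = 60 / 18.74 = 3.2 per hour

3.2 per hour


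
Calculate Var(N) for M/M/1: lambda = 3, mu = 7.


rho = 3/7; Var(N) = rho/(1-rho)^2 = 1.31

1.31


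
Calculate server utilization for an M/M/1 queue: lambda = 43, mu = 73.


rho = lambda/mu = 43/73 = 0.589

0.589


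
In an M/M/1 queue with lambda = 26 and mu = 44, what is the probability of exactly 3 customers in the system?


rho = 26/44; P(n) = (1-rho)*rho^n = (1-26/44)*(26/44)^3 = 0.0844

0.0844


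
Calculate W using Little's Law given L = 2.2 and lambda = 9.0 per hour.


W = L / lambda = 2.2 / 9.0 = 0.2444 hours

0.2444 hours


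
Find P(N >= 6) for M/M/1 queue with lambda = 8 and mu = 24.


P(N >= 6) = rho^6 = (8/24)^6 = 0.0014

0.0014


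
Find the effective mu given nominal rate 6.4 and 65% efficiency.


Effective rate = mu * efficiency = 6.4 * 0.65 = 4.16 per hour

4.16 per hour


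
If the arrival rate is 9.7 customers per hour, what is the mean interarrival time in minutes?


Mean interarrival time = 60/lambda = 60/9.7 = 6.19 minutes

6.19 minutes


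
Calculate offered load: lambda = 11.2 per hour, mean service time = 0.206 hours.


Offered load a = lambda * E[S] = 11.2 * 0.206 = 2.31 Erlangs

2.31 Erlangs


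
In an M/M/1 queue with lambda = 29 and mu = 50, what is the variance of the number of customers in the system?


rho = 29/50; Var(N) = rho/(1-rho)^2 = 3.29

3.29


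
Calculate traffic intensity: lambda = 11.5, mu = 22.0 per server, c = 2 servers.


rho = lambda / (c * mu) = 11.5 / (2 * 22.0) = 0.2614

0.2614


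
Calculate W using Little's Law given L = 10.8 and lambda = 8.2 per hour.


W = L / lambda = 10.8 / 8.2 = 1.3171 hours

1.3171 hours


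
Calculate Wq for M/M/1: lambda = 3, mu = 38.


rho = 3/38; Wq = rho/(mu - lambda) = 0.0023 hours

0.0023 hours


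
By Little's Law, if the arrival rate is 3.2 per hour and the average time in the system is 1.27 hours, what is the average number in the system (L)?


L = lambda * W = 3.2 * 1.27 = 4.06

4.06


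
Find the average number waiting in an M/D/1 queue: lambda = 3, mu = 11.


M/D/1: Lq = rho^2 / (2*(1-rho)) where rho = 3/11; Lq = 0.05

0.05


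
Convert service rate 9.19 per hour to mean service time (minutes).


Mean service time = 60/mu = 60/9.19 = 6.53 minutes

6.53 minutes


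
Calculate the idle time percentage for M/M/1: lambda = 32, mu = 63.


Idle fraction = (1 - rho) * 100 = (1 - 32/63) * 100 = 49.2%

49.2%


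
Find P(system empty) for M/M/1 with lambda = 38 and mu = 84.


P0 = 1 - rho = 1 - 38/84 = 0.5476

0.5476


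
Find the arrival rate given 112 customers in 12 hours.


lambda = total arrivals / time = 112 / 12 = 9.33 per hour

9.33 per hour


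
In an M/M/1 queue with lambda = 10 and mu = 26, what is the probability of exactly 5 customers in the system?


rho = 10/26; P(n) = (1-rho)*rho^n = (1-10/26)*(10/26)^5 = 0.0052

0.0052


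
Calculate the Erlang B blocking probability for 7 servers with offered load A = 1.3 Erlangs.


B(N,A) = (A^N/N!) / sum(A^k/k!, k=0..N) with N=7, A=1.3 = 0.0003

0.0003


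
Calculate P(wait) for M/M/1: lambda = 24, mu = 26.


P(wait) = rho = lambda/mu = 24/26 = 0.9231

0.9231


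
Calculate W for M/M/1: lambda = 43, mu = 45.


W = 1/(mu - lambda) = 1/(45 - 43) = 0.5 hours

0.5 hours


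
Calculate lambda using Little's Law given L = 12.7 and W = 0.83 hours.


lambda = L / W = 12.7 / 0.83 = 15.3 per hour

15.3 per hour


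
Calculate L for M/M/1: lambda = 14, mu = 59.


rho = 14/59; L = rho/(1-rho) = 0.31

0.31


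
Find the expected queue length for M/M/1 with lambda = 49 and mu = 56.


rho = 49/56; Lq = rho^2/(1-rho) = 6.13

6.13


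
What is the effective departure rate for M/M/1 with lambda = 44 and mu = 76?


For a stable queue (lambda < mu), throughput = lambda = 44 per hour

44 per hour


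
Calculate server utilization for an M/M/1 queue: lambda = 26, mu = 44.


rho = lambda/mu = 26/44 = 0.5909

0.5909


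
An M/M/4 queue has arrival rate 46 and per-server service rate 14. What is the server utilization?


rho = lambda/(c*mu) = 46/(4*14) = 0.8214

0.8214


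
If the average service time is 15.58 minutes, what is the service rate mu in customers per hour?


mu = 60 / avg_service_time = 60 / 15.58 = 3.85 per hour

3.85 per hour


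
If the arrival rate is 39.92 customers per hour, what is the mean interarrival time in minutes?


Mean interarrival time = 60/lambda = 60/39.92 = 1.5 minutes

1.5 minutes


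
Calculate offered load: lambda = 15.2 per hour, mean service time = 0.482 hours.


Offered load a = lambda * E[S] = 15.2 * 0.482 = 7.33 Erlangs

7.33 Erlangs


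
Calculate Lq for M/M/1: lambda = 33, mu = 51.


rho = 33/51; Lq = rho^2/(1-rho) = 1.19

1.19


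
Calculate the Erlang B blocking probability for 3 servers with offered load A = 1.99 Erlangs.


B(N,A) = (A^N/N!) / sum(A^k/k!, k=0..N) with N=3, A=1.99 = 0.209

0.209


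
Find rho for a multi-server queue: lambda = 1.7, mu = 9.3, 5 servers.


rho = lambda / (c * mu) = 1.7 / (5 * 9.3) = 0.0366

0.0366


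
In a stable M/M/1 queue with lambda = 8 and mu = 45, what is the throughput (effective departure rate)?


For a stable queue (lambda < mu), throughput = lambda = 8 per hour

8 per hour


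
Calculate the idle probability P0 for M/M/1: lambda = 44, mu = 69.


P0 = 1 - rho = 1 - 44/69 = 0.3623

0.3623


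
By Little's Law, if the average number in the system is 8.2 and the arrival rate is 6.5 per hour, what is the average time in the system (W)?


W = L / lambda = 8.2 / 6.5 = 1.2615 hours

1.2615 hours


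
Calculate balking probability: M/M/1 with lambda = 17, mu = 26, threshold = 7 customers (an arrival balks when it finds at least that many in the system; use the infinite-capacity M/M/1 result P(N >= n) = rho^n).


P(N >= 7) = rho^7 = (17/26)^7 = 0.0511

0.0511


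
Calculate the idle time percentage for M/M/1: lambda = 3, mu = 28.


Idle fraction = (1 - rho) * 100 = (1 - 3/28) * 100 = 89.3%

89.3%


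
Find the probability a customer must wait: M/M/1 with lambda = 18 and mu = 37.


P(wait) = rho = lambda/mu = 18/37 = 0.4865

0.4865


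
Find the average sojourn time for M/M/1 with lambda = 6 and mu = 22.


W = 1/(mu - lambda) = 1/(22 - 6) = 0.0625 hours

0.0625 hours


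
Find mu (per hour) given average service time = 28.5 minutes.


mu = 60 / avg_service_time = 60 / 28.5 = 2.11 per hour

2.11 per hour


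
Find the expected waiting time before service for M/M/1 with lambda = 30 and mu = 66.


rho = 30/66; Wq = rho/(mu - lambda) = 0.0126 hours

0.0126 hours


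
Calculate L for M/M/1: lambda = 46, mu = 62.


rho = 46/62; L = rho/(1-rho) = 2.88

2.88


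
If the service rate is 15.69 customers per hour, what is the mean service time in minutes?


Mean service time = 60/mu = 60/15.69 = 3.82 minutes

3.82 minutes


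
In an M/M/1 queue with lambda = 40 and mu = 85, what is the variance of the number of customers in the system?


rho = 40/85; Var(N) = rho/(1-rho)^2 = 1.68

1.68


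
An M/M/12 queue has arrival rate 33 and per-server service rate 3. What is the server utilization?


rho = lambda/(c*mu) = 33/(12*3) = 0.9167

0.9167


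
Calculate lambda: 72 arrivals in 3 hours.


lambda = total arrivals / time = 72 / 3 = 24.0 per hour

24.0 per hour


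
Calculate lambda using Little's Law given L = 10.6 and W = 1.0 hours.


lambda = L / W = 10.6 / 1.0 = 10.6 per hour

10.6 per hour


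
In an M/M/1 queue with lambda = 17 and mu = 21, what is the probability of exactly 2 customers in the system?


rho = 17/21; P(n) = (1-rho)*rho^n = (1-17/21)*(17/21)^2 = 0.1248

0.1248


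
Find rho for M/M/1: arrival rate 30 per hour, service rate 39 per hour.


rho = lambda/mu = 30/39 = 0.7692

0.7692


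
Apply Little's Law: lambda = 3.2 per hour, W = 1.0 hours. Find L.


L = lambda * W = 3.2 * 1.0 = 3.2

3.2


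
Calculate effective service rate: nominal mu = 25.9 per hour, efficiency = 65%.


Effective rate = mu * efficiency = 25.9 * 0.65 = 16.84 per hour

16.84 per hour


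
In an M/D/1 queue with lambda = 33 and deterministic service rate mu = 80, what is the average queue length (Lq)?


M/D/1: Lq = rho^2 / (2*(1-rho)) where rho = 33/80; Lq = 0.14

0.14


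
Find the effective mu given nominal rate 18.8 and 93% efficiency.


Effective rate = mu * efficiency = 18.8 * 0.93 = 17.48 per hour

17.48 per hour


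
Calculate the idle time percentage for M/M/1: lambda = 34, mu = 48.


Idle fraction = (1 - rho) * 100 = (1 - 34/48) * 100 = 29.2%

29.2%


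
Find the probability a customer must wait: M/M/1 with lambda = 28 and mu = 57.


P(wait) = rho = lambda/mu = 28/57 = 0.4912

0.4912


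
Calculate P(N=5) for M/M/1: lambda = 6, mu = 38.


rho = 6/38; P(n) = (1-rho)*rho^n = (1-6/38)*(6/38)^5 = 0.0001

0.0001


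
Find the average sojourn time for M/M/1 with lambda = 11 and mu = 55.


W = 1/(mu - lambda) = 1/(55 - 11) = 0.0227 hours

0.0227 hours


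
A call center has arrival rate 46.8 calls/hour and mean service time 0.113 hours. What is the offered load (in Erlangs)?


Offered load a = lambda * E[S] = 46.8 * 0.113 = 5.29 Erlangs

5.29 Erlangs


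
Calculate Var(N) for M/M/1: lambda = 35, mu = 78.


rho = 35/78; Var(N) = rho/(1-rho)^2 = 1.48

1.48


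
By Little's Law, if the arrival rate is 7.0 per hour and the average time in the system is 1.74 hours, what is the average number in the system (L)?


L = lambda * W = 7.0 * 1.74 = 12.18

12.18


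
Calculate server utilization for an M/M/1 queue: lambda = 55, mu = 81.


rho = lambda/mu = 55/81 = 0.679

0.679


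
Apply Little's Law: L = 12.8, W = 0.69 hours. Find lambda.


lambda = L / W = 12.8 / 0.69 = 18.55 per hour

18.55 per hour


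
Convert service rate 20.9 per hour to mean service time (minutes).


Mean service time = 60/mu = 60/20.9 = 2.87 minutes

2.87 minutes


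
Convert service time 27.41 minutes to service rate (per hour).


mu = 60 / avg_service_time = 60 / 27.41 = 2.19 per hour

2.19 per hour


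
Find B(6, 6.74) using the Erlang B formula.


B(N,A) = (A^N/N!) / sum(A^k/k!, k=0..N) with N=6, A=6.74 = 0.3148

0.3148


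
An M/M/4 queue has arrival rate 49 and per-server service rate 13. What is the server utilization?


rho = lambda/(c*mu) = 49/(4*13) = 0.9423

0.9423


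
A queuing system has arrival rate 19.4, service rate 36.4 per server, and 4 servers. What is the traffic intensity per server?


rho = lambda / (c * mu) = 19.4 / (4 * 36.4) = 0.1332

0.1332


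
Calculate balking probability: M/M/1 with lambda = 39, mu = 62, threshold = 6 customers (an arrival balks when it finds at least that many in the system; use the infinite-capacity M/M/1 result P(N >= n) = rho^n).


P(N >= 6) = rho^6 = (39/62)^6 = 0.0619

0.0619


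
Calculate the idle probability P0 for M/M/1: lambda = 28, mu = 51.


P0 = 1 - rho = 1 - 28/51 = 0.451

0.451


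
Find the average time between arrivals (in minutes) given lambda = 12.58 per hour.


Mean interarrival time = 60/lambda = 60/12.58 = 4.77 minutes

4.77 minutes


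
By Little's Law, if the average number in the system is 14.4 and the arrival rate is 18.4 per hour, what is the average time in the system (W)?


W = L / lambda = 14.4 / 18.4 = 0.7826 hours

0.7826 hours


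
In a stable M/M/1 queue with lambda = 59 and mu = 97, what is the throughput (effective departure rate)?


For a stable queue (lambda < mu), throughput = lambda = 59 per hour

59 per hour


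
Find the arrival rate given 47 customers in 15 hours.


lambda = total arrivals / time = 47 / 15 = 3.13 per hour

3.13 per hour


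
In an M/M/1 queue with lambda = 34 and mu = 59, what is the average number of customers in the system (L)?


rho = 34/59; L = rho/(1-rho) = 1.36

1.36


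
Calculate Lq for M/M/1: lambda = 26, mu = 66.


rho = 26/66; Lq = rho^2/(1-rho) = 0.26

0.26


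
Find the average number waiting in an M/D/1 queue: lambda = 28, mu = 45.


M/D/1: Lq = rho^2 / (2*(1-rho)) where rho = 28/45; Lq = 0.51

0.51


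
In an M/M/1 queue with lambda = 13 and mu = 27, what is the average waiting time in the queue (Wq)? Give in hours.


rho = 13/27; Wq = rho/(mu - lambda) = 0.0344 hours

0.0344 hours


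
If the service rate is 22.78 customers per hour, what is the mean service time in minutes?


Mean service time = 60/mu = 60/22.78 = 2.63 minutes

2.63 minutes


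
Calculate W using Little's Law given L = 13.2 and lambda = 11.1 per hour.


W = L / lambda = 13.2 / 11.1 = 1.1892 hours

1.1892 hours


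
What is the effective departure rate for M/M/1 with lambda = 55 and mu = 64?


For a stable queue (lambda < mu), throughput = lambda = 55 per hour

55 per hour


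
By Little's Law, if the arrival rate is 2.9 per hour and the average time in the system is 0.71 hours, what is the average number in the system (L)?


L = lambda * W = 2.9 * 0.71 = 2.06

2.06


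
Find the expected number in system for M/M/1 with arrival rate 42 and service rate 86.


rho = 42/86; L = rho/(1-rho) = 0.95

0.95


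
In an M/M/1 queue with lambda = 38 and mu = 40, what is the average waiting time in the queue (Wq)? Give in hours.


rho = 38/40; Wq = rho/(mu - lambda) = 0.475 hours

0.475 hours


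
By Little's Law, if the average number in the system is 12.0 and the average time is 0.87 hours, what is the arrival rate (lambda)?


lambda = L / W = 12.0 / 0.87 = 13.79 per hour

13.79 per hour


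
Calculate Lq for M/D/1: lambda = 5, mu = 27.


M/D/1: Lq = rho^2 / (2*(1-rho)) where rho = 5/27; Lq = 0.02

0.02


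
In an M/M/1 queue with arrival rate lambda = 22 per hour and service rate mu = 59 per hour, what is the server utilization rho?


rho = lambda/mu = 22/59 = 0.3729

0.3729


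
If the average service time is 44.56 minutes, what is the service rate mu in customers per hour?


mu = 60 / avg_service_time = 60 / 44.56 = 1.35 per hour

1.35 per hour


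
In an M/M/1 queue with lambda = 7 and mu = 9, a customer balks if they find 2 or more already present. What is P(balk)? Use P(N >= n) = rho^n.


P(N >= 2) = rho^2 = (7/9)^2 = 0.6049

0.6049


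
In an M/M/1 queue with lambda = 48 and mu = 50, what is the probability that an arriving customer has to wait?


P(wait) = rho = lambda/mu = 48/50 = 0.96

0.96


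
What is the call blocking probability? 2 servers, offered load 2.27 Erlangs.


B(N,A) = (A^N/N!) / sum(A^k/k!, k=0..N) with N=2, A=2.27 = 0.4407

0.4407


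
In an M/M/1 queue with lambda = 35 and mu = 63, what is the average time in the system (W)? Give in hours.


W = 1/(mu - lambda) = 1/(63 - 35) = 0.0357 hours

0.0357 hours


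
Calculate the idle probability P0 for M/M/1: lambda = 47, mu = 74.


P0 = 1 - rho = 1 - 47/74 = 0.3649

0.3649


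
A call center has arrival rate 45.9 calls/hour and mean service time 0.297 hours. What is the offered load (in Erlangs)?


Offered load a = lambda * E[S] = 45.9 * 0.297 = 13.63 Erlangs

13.63 Erlangs


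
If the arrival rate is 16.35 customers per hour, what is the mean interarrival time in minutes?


Mean interarrival time = 60/lambda = 60/16.35 = 3.67 minutes

3.67 minutes


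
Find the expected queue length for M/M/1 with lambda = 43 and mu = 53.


rho = 43/53; Lq = rho^2/(1-rho) = 3.49

3.49


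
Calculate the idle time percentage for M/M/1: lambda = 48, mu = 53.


Idle fraction = (1 - rho) * 100 = (1 - 48/53) * 100 = 9.4%

9.4%


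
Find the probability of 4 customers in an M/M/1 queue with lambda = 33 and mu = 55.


rho = 33/55; P(n) = (1-rho)*rho^n = (1-33/55)*(33/55)^4 = 0.0518

0.0518


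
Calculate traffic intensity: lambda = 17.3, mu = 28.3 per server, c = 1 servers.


rho = lambda / (c * mu) = 17.3 / (1 * 28.3) = 0.6113

0.6113


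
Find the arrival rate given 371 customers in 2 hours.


lambda = total arrivals / time = 371 / 2 = 185.5 per hour

185.5 per hour


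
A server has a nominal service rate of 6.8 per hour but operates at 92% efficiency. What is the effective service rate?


Effective rate = mu * efficiency = 6.8 * 0.92 = 6.26 per hour

6.26 per hour


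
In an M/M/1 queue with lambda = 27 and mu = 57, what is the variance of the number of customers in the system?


rho = 27/57; Var(N) = rho/(1-rho)^2 = 1.71

1.71


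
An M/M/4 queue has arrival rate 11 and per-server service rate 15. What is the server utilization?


rho = lambda/(c*mu) = 11/(4*15) = 0.1833

0.1833


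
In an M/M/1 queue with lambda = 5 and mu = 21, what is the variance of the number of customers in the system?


rho = 5/21; Var(N) = rho/(1-rho)^2 = 0.41

0.41


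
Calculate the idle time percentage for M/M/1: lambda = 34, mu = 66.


Idle fraction = (1 - rho) * 100 = (1 - 34/66) * 100 = 48.5%

48.5%


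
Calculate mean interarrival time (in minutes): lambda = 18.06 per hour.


Mean interarrival time = 60/lambda = 60/18.06 = 3.32 minutes

3.32 minutes


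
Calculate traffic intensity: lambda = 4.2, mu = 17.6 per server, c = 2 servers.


rho = lambda / (c * mu) = 4.2 / (2 * 17.6) = 0.1193

0.1193


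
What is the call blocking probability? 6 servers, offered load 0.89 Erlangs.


B(N,A) = (A^N/N!) / sum(A^k/k!, k=0..N) with N=6, A=0.89 = 0.0003

0.0003


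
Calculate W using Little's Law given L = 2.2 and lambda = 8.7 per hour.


W = L / lambda = 2.2 / 8.7 = 0.2529 hours

0.2529 hours


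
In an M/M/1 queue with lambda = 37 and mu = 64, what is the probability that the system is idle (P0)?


P0 = 1 - rho = 1 - 37/64 = 0.4219

0.4219


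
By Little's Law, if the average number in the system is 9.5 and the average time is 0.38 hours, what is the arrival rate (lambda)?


lambda = L / W = 9.5 / 0.38 = 25.0 per hour

25.0 per hour


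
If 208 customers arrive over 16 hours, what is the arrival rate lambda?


lambda = total arrivals / time = 208 / 16 = 13.0 per hour

13.0 per hour


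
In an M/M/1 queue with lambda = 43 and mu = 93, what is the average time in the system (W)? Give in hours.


W = 1/(mu - lambda) = 1/(93 - 43) = 0.02 hours

0.02 hours


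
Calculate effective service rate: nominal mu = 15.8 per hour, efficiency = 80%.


Effective rate = mu * efficiency = 15.8 * 0.8 = 12.64 per hour

12.64 per hour


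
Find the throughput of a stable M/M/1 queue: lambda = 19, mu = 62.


For a stable queue (lambda < mu), throughput = lambda = 19 per hour

19 per hour


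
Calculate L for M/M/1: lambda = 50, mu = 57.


rho = 50/57; L = rho/(1-rho) = 7.14

7.14


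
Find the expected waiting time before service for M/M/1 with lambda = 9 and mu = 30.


rho = 9/30; Wq = rho/(mu - lambda) = 0.0143 hours

0.0143 hours


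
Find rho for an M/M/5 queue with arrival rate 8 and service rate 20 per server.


rho = lambda/(c*mu) = 8/(5*20) = 0.08

0.08


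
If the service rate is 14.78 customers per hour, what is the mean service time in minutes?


Mean service time = 60/mu = 60/14.78 = 4.06 minutes

4.06 minutes


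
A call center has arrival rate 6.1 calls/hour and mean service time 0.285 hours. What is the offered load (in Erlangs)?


Offered load a = lambda * E[S] = 6.1 * 0.285 = 1.74 Erlangs

1.74 Erlangs


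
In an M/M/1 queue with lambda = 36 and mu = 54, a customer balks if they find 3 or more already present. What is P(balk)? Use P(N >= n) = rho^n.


P(N >= 3) = rho^3 = (36/54)^3 = 0.2963

0.2963


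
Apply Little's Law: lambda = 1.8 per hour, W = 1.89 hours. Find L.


L = lambda * W = 1.8 * 1.89 = 3.4

3.4


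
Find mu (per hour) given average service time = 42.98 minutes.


mu = 60 / avg_service_time = 60 / 42.98 = 1.4 per hour

1.4 per hour


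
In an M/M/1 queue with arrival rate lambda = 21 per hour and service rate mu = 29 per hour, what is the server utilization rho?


rho = lambda/mu = 21/29 = 0.7241

0.7241


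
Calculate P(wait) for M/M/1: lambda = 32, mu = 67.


P(wait) = rho = lambda/mu = 32/67 = 0.4776

0.4776


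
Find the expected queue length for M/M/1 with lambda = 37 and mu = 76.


rho = 37/76; Lq = rho^2/(1-rho) = 0.46

0.46


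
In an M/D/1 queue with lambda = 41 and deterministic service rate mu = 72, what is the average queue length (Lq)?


M/D/1: Lq = rho^2 / (2*(1-rho)) where rho = 41/72; Lq = 0.38

0.38


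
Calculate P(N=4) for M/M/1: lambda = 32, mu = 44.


rho = 32/44; P(n) = (1-rho)*rho^n = (1-32/44)*(32/44)^4 = 0.0763

0.0763


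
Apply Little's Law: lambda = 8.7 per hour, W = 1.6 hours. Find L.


L = lambda * W = 8.7 * 1.6 = 13.92

13.92


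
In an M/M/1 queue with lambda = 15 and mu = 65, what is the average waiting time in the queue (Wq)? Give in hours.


rho = 15/65; Wq = rho/(mu - lambda) = 0.0046 hours

0.0046 hours


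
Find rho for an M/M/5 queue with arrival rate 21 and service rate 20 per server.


rho = lambda/(c*mu) = 21/(5*20) = 0.21

0.21


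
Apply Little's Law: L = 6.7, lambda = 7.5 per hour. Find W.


W = L / lambda = 6.7 / 7.5 = 0.8933 hours

0.8933 hours


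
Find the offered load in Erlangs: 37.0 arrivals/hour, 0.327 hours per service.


Offered load a = lambda * E[S] = 37.0 * 0.327 = 12.1 Erlangs

12.1 Erlangs


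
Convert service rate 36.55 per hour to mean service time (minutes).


Mean service time = 60/mu = 60/36.55 = 1.64 minutes

1.64 minutes


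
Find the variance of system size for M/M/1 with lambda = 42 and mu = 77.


rho = 42/77; Var(N) = rho/(1-rho)^2 = 2.64

2.64


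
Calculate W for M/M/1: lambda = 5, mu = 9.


W = 1/(mu - lambda) = 1/(9 - 5) = 0.25 hours

0.25 hours


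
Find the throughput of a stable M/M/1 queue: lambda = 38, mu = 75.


For a stable queue (lambda < mu), throughput = lambda = 38 per hour

38 per hour


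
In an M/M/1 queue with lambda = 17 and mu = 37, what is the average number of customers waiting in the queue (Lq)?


rho = 17/37; Lq = rho^2/(1-rho) = 0.39

0.39


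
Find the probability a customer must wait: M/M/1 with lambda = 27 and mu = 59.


P(wait) = rho = lambda/mu = 27/59 = 0.4576

0.4576


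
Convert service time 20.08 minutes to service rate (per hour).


mu = 60 / avg_service_time = 60 / 20.08 = 2.99 per hour

2.99 per hour


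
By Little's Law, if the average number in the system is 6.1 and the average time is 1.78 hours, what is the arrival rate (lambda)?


lambda = L / W = 6.1 / 1.78 = 3.43 per hour

3.43 per hour


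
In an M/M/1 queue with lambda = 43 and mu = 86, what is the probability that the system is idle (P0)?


P0 = 1 - rho = 1 - 43/86 = 0.5

0.5


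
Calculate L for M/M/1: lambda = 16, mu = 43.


rho = 16/43; L = rho/(1-rho) = 0.59

0.59


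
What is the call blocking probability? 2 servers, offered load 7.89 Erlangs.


B(N,A) = (A^N/N!) / sum(A^k/k!, k=0..N) with N=2, A=7.89 = 0.7778

0.7778


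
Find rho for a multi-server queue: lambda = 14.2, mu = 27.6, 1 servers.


rho = lambda / (c * mu) = 14.2 / (1 * 27.6) = 0.5145

0.5145


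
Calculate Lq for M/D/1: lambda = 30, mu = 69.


M/D/1: Lq = rho^2 / (2*(1-rho)) where rho = 30/69; Lq = 0.17

0.17


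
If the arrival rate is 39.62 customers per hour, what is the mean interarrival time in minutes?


Mean interarrival time = 60/lambda = 60/39.62 = 1.51 minutes

1.51 minutes


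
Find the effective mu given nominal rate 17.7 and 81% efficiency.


Effective rate = mu * efficiency = 17.7 * 0.81 = 14.34 per hour

14.34 per hour


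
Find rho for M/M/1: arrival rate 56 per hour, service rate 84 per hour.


rho = lambda/mu = 56/84 = 0.6667

0.6667


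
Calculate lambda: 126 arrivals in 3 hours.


lambda = total arrivals / time = 126 / 3 = 42.0 per hour

42.0 per hour


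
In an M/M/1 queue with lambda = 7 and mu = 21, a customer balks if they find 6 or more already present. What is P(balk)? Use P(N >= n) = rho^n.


P(N >= 6) = rho^6 = (7/21)^6 = 0.0014

0.0014


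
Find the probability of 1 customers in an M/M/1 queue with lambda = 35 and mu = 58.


rho = 35/58; P(n) = (1-rho)*rho^n = (1-35/58)*(35/58)^1 = 0.2393

0.2393


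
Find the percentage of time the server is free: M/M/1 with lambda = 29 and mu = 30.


Idle fraction = (1 - rho) * 100 = (1 - 29/30) * 100 = 3.3%

3.3%


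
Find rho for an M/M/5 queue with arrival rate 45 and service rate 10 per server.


rho = lambda/(c*mu) = 45/(5*10) = 0.9

0.9


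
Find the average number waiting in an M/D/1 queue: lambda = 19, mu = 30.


M/D/1: Lq = rho^2 / (2*(1-rho)) where rho = 19/30; Lq = 0.55

0.55


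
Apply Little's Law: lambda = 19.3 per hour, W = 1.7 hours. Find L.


L = lambda * W = 19.3 * 1.7 = 32.81

32.81


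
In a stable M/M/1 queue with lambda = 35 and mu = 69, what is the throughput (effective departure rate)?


For a stable queue (lambda < mu), throughput = lambda = 35 per hour

35 per hour


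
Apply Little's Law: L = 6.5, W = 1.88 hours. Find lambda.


lambda = L / W = 6.5 / 1.88 = 3.46 per hour

3.46 per hour


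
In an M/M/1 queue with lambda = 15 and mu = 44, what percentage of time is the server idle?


Idle fraction = (1 - rho) * 100 = (1 - 15/44) * 100 = 65.9%

65.9%


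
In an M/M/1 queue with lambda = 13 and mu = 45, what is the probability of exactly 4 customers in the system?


rho = 13/45; P(n) = (1-rho)*rho^n = (1-13/45)*(13/45)^4 = 0.005

0.005


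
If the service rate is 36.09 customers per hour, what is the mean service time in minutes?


Mean service time = 60/mu = 60/36.09 = 1.66 minutes

1.66 minutes


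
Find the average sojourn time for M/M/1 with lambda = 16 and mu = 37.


W = 1/(mu - lambda) = 1/(37 - 16) = 0.0476 hours

0.0476 hours


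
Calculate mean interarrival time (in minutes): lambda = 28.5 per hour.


Mean interarrival time = 60/lambda = 60/28.5 = 2.11 minutes

2.11 minutes


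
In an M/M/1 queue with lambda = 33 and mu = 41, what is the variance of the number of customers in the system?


rho = 33/41; Var(N) = rho/(1-rho)^2 = 21.14

21.14


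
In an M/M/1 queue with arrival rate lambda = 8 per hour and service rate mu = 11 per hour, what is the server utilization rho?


rho = lambda/mu = 8/11 = 0.7273

0.7273


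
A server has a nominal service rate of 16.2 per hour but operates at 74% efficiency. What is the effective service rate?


Effective rate = mu * efficiency = 16.2 * 0.74 = 11.99 per hour

11.99 per hour


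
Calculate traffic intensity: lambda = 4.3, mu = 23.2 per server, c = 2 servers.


rho = lambda / (c * mu) = 4.3 / (2 * 23.2) = 0.0927

0.0927


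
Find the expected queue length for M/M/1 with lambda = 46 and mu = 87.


rho = 46/87; Lq = rho^2/(1-rho) = 0.59

0.59


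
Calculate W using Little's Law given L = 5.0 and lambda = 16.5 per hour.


W = L / lambda = 5.0 / 16.5 = 0.303 hours

0.303 hours


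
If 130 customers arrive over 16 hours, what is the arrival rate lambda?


lambda = total arrivals / time = 130 / 16 = 8.13 per hour

8.13 per hour


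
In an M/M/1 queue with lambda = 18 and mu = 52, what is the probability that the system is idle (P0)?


P0 = 1 - rho = 1 - 18/52 = 0.6538

0.6538


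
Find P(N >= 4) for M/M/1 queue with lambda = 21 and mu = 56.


P(N >= 4) = rho^4 = (21/56)^4 = 0.0198

0.0198


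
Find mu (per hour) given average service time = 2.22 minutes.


mu = 60 / avg_service_time = 60 / 2.22 = 27.03 per hour

27.03 per hour


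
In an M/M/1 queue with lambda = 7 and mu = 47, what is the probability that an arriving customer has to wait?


P(wait) = rho = lambda/mu = 7/47 = 0.1489

0.1489


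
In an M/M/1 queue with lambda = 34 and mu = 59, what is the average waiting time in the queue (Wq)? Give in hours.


rho = 34/59; Wq = rho/(mu - lambda) = 0.0231 hours

0.0231 hours


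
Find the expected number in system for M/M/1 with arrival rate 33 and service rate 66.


rho = 33/66; L = rho/(1-rho) = 1.0

1.0


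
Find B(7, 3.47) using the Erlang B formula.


B(N,A) = (A^N/N!) / sum(A^k/k!, k=0..N) with N=7, A=3.47 = 0.0384

0.0384


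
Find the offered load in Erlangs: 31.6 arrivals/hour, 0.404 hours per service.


Offered load a = lambda * E[S] = 31.6 * 0.404 = 12.77 Erlangs

12.77 Erlangs


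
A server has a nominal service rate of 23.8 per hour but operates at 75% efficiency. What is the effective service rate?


Effective rate = mu * efficiency = 23.8 * 0.75 = 17.85 per hour

17.85 per hour


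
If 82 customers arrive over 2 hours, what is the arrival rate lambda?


lambda = total arrivals / time = 82 / 2 = 41.0 per hour

41.0 per hour


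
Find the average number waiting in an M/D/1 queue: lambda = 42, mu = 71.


M/D/1: Lq = rho^2 / (2*(1-rho)) where rho = 42/71; Lq = 0.43

0.43


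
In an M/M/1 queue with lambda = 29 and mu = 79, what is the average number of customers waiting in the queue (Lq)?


rho = 29/79; Lq = rho^2/(1-rho) = 0.21

0.21


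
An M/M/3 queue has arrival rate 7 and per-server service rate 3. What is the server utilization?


rho = lambda/(c*mu) = 7/(3*3) = 0.7778

0.7778


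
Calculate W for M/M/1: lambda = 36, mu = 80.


W = 1/(mu - lambda) = 1/(80 - 36) = 0.0227 hours

0.0227 hours


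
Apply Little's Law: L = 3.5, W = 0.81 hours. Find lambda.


lambda = L / W = 3.5 / 0.81 = 4.32 per hour

4.32 per hour


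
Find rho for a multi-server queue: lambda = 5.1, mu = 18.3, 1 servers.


rho = lambda / (c * mu) = 5.1 / (1 * 18.3) = 0.2787

0.2787


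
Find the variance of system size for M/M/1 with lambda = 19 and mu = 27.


rho = 19/27; Var(N) = rho/(1-rho)^2 = 8.02

8.02


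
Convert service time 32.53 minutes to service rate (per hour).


mu = 60 / avg_service_time = 60 / 32.53 = 1.84 per hour

1.84 per hour


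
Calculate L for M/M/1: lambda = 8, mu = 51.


rho = 8/51; L = rho/(1-rho) = 0.19

0.19


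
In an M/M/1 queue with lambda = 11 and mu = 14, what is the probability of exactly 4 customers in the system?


rho = 11/14; P(n) = (1-rho)*rho^n = (1-11/14)*(11/14)^4 = 0.0817

0.0817


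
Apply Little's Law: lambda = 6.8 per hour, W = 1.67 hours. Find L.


L = lambda * W = 6.8 * 1.67 = 11.36

11.36


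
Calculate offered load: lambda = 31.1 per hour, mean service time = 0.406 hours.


Offered load a = lambda * E[S] = 31.1 * 0.406 = 12.63 Erlangs

12.63 Erlangs


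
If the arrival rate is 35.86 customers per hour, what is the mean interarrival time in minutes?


Mean interarrival time = 60/lambda = 60/35.86 = 1.67 minutes

1.67 minutes


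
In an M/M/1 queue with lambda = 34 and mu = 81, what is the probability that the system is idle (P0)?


P0 = 1 - rho = 1 - 34/81 = 0.5802

0.5802


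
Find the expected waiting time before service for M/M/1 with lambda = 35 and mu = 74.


rho = 35/74; Wq = rho/(mu - lambda) = 0.0121 hours

0.0121 hours


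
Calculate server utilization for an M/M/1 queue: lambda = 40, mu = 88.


rho = lambda/mu = 40/88 = 0.4545

0.4545


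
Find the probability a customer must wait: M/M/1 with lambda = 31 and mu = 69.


P(wait) = rho = lambda/mu = 31/69 = 0.4493

0.4493


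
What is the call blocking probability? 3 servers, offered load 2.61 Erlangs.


B(N,A) = (A^N/N!) / sum(A^k/k!, k=0..N) with N=3, A=2.61 = 0.2969

0.2969


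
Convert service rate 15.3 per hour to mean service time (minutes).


Mean service time = 60/mu = 60/15.3 = 3.92 minutes

3.92 minutes


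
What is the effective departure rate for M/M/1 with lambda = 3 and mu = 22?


For a stable queue (lambda < mu), throughput = lambda = 3 per hour

3 per hour


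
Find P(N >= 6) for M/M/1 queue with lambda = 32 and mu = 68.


P(N >= 6) = rho^6 = (32/68)^6 = 0.0109

0.0109


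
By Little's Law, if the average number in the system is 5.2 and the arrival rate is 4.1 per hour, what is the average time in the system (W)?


W = L / lambda = 5.2 / 4.1 = 1.2683 hours

1.2683 hours


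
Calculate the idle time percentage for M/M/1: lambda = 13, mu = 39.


Idle fraction = (1 - rho) * 100 = (1 - 13/39) * 100 = 66.7%

66.7%


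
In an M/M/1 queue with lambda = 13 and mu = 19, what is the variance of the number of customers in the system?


rho = 13/19; Var(N) = rho/(1-rho)^2 = 6.86

6.86


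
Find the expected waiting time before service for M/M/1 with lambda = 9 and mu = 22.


rho = 9/22; Wq = rho/(mu - lambda) = 0.0315 hours

0.0315 hours


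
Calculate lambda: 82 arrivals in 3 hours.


lambda = total arrivals / time = 82 / 3 = 27.33 per hour

27.33 per hour


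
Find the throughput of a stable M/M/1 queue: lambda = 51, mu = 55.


For a stable queue (lambda < mu), throughput = lambda = 51 per hour

51 per hour


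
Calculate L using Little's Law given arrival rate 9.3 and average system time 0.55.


L = lambda * W = 9.3 * 0.55 = 5.12

5.12


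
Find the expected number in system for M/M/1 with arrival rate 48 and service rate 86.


rho = 48/86; L = rho/(1-rho) = 1.26

1.26


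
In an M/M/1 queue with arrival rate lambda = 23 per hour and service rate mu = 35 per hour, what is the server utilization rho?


rho = lambda/mu = 23/35 = 0.6571

0.6571


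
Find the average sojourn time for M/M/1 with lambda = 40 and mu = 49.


W = 1/(mu - lambda) = 1/(49 - 40) = 0.1111 hours

0.1111 hours


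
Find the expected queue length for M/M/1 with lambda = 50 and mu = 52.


rho = 50/52; Lq = rho^2/(1-rho) = 24.04

24.04


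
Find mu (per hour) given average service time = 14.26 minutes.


mu = 60 / avg_service_time = 60 / 14.26 = 4.21 per hour

4.21 per hour
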